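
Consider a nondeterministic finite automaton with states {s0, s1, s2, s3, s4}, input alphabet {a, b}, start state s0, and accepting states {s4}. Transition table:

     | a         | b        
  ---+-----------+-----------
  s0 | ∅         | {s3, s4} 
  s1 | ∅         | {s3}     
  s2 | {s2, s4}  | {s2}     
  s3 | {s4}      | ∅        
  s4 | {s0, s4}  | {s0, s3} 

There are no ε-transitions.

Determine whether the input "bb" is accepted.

Start in {s0}.
Read 'b': {s0} → {s3, s4}.
Read 'b': {s3, s4} → {s0, s3}.
The final set {s0, s3} contains no accepting state.

No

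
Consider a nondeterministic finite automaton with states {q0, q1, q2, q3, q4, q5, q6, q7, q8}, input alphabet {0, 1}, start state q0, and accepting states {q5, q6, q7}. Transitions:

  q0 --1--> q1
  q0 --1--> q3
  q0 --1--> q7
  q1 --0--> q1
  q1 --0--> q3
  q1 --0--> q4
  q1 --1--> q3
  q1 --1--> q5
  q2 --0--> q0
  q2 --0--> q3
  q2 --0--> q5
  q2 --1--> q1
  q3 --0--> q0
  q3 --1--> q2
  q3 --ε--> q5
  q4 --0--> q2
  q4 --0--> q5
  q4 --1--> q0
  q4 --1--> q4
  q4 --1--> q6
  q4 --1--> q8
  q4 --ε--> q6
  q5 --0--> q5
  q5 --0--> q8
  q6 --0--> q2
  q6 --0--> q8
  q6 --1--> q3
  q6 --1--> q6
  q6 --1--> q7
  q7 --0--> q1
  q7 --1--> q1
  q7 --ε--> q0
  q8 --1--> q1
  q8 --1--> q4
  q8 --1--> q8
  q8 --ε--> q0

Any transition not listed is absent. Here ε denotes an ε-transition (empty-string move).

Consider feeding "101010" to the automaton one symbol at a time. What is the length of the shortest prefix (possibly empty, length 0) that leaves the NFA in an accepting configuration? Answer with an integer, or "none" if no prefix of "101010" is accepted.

1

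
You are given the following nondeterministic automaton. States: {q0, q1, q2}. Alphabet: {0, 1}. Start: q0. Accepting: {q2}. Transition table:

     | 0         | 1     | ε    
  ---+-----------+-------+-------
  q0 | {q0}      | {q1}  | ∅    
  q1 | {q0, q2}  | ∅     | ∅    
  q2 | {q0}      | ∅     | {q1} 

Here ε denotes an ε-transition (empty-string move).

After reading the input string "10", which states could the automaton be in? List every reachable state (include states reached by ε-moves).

Start in {q0}.
Read '1': q0→{q1}; now {q1}.
Read '0': q1→{q0, q2}; union {q0, q2}; ε-closure = {q0, q1, q2}.

{q0, q1, q2}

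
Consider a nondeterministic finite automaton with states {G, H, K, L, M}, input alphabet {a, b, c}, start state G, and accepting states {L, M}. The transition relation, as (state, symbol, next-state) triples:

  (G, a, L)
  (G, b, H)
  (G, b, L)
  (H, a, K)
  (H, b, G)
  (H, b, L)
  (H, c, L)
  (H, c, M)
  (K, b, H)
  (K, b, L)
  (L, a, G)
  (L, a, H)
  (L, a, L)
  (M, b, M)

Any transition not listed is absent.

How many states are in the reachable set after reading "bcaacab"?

Start in {G}.
Read 'b': G→{H, L}; now {H, L}.
Read 'c': H→{L, M}, L→∅; now {L, M}.
Read 'a': L→{G, H, L}, M→∅; now {G, H, L}.
Read 'a': G→{L}, H→{K}, L→{G, H, L}; now {G, H, K, L}.
Read 'c': G→∅, H→{L, M}, K→∅, L→∅; now {L, M}.
Read 'a': L→{G, H, L}, M→∅; now {G, H, L}.
Read 'b': G→{H, L}, H→{G, L}, L→∅; now {G, H, L}.
That set has 3 states.

3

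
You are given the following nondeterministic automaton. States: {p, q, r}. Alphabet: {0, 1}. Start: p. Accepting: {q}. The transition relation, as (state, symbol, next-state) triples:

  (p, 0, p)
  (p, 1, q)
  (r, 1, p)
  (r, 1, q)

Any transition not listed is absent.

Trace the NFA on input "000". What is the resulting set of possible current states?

Start in {p}.
Read '0': p→{p}; now {p}.
Read '0': p→{p}; now {p}.
Read '0': p→{p}; now {p}.

{p}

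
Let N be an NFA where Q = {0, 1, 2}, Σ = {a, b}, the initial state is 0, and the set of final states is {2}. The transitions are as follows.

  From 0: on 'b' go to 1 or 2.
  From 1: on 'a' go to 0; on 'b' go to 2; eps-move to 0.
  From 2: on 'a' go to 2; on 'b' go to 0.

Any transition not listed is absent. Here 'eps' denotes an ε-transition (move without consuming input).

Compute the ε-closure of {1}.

Begin with {1}.
ε-move 1 → 0; add 0.

{0, 1}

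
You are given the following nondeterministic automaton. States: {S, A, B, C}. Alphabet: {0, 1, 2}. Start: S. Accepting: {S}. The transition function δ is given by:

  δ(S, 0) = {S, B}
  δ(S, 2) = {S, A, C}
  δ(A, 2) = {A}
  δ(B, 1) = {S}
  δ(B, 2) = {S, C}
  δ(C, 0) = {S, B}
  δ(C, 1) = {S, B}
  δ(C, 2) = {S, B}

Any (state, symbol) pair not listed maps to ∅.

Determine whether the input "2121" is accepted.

Start in {S}.
Read '2': S→{S, A, C}; now {S, A, C}.
Read '1': S→∅, A→∅, C→{S, B}; now {S, B}.
Read '2': S→{S, A, C}, B→{S, C}; now {S, A, C}.
Read '1': S→∅, A→∅, C→{S, B}; now {S, B}.
The final set {S, B} contains the accepting state S.

Yes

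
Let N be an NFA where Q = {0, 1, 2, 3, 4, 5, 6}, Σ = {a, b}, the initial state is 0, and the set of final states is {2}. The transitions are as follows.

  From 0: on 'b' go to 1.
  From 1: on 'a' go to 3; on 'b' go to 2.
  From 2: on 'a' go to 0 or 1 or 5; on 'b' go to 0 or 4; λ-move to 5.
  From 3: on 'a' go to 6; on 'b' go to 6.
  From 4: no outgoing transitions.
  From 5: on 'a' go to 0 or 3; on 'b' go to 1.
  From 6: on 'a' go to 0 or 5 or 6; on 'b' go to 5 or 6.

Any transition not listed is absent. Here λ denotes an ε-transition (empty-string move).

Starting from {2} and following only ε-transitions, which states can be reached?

{2, 5}

Begin with {2}.
ε-move 2 → 5; add 5.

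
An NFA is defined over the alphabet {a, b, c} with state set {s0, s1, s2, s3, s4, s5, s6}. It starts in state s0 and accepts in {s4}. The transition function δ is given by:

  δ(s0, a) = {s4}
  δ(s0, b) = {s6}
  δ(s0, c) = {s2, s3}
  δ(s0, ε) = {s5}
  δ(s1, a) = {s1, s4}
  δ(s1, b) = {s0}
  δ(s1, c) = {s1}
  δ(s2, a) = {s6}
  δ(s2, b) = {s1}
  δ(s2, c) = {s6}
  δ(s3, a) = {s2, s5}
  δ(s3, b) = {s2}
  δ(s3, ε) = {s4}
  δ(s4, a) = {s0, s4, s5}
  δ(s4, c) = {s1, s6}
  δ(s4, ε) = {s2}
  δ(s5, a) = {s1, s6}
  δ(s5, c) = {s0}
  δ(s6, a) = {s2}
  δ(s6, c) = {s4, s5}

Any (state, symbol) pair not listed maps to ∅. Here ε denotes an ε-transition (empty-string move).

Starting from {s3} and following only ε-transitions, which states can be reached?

{s2, s3, s4}

Begin with {s3}.
ε-move s3 → s4; add s4.
ε-move s4 → s2; add s2.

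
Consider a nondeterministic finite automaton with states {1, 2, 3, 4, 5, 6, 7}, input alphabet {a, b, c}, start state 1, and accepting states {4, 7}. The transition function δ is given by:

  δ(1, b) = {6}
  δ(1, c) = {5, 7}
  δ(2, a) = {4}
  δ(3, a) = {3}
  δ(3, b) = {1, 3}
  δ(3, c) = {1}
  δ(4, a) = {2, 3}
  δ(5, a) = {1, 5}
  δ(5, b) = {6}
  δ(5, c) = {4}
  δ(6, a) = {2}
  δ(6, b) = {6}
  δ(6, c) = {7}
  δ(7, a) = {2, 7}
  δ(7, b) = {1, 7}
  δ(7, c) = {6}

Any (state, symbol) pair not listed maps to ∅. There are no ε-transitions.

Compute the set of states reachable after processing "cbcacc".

{4, 6, 7}

Start in {1}.
Read 'c': 1→{5, 7}; now {5, 7}.
Read 'b': 5→{6}, 7→{1, 7}; now {1, 6, 7}.
Read 'c': 1→{5, 7}, 6→{7}, 7→{6}; now {5, 6, 7}.
Read 'a': 5→{1, 5}, 6→{2}, 7→{2, 7}; now {1, 2, 5, 7}.
Read 'c': 1→{5, 7}, 2→∅, 5→{4}, 7→{6}; now {4, 5, 6, 7}.
Read 'c': 4→∅, 5→{4}, 6→{7}, 7→{6}; now {4, 6, 7}.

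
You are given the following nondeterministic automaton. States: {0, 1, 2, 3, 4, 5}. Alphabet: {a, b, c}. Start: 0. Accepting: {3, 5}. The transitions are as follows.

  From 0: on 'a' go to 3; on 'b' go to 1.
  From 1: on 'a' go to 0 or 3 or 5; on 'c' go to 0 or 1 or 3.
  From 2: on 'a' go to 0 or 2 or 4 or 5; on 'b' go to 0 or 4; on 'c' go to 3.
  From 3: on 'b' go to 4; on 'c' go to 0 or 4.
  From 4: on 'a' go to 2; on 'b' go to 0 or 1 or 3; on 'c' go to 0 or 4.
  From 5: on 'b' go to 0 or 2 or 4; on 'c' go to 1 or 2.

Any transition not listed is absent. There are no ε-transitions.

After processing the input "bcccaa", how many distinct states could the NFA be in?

5

Start in {0}.
Read 'b': {0} → {1}.
Read 'c': {1} → {0, 1, 3}.
Read 'c': {0, 1, 3} → {0, 1, 3, 4}.
Read 'c': {0, 1, 3, 4} → {0, 1, 3, 4}.
Read 'a': {0, 1, 3, 4} → {0, 2, 3, 5}.
Read 'a': {0, 2, 3, 5} → {0, 2, 3, 4, 5}.
That set has 5 states.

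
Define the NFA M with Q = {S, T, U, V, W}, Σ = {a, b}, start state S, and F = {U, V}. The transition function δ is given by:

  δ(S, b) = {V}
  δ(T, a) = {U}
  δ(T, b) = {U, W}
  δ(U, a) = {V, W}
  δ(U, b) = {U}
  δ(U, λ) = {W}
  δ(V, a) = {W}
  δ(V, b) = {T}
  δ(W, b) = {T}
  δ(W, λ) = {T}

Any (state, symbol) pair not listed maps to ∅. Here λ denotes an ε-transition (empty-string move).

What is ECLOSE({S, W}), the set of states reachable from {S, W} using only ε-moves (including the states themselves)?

Begin with {S, W}.
ε-move W → T; add T.

{S, T, W}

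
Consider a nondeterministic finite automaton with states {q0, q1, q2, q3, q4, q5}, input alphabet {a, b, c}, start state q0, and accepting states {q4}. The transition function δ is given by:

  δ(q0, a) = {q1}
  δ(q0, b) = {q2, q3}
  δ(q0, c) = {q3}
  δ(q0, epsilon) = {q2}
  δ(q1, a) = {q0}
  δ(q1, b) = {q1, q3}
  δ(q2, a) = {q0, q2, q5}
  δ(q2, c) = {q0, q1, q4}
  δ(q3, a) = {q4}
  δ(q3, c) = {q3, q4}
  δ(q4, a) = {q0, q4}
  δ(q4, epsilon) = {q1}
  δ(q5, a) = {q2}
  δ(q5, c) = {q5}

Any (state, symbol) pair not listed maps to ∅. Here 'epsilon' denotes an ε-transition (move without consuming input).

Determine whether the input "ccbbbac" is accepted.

Start: ε-closure({q0}) = {q0, q2}.
Read 'c': q0→{q3}, q2→{q0, q1, q4}; union {q0, q1, q3, q4}; ε-closure = {q0, q1, q2, q3, q4}.
Read 'c': q0→{q3}, q1→∅, q2→{q0, q1, q4}, q3→{q3, q4}, q4→∅; union {q0, q1, q3, q4}; ε-closure = {q0, q1, q2, q3, q4}.
Read 'b': q0→{q2, q3}, q1→{q1, q3}, q2→∅, q3→∅, q4→∅; now {q1, q2, q3}.
Read 'b': q1→{q1, q3}, q2→∅, q3→∅; now {q1, q3}.
Read 'b': q1→{q1, q3}, q3→∅; now {q1, q3}.
Read 'a': q1→{q0}, q3→{q4}; union {q0, q4}; ε-closure = {q0, q1, q2, q4}.
Read 'c': q0→{q3}, q1→∅, q2→{q0, q1, q4}, q4→∅; union {q0, q1, q3, q4}; ε-closure = {q0, q1, q2, q3, q4}.
The final set {q0, q1, q2, q3, q4} contains the accepting state q4.

Yes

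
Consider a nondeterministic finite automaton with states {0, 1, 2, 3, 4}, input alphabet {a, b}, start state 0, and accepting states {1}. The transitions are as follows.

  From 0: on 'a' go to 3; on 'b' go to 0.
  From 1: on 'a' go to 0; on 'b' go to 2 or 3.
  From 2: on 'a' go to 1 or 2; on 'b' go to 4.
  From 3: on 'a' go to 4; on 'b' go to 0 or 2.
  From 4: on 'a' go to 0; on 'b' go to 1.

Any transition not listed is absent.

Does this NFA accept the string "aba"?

Yes

Start in {0}.
Read 'a': {0} → {3}.
Read 'b': {3} → {0, 2}.
Read 'a': {0, 2} → {1, 2, 3}.
The final set {1, 2, 3} contains the accepting state 1.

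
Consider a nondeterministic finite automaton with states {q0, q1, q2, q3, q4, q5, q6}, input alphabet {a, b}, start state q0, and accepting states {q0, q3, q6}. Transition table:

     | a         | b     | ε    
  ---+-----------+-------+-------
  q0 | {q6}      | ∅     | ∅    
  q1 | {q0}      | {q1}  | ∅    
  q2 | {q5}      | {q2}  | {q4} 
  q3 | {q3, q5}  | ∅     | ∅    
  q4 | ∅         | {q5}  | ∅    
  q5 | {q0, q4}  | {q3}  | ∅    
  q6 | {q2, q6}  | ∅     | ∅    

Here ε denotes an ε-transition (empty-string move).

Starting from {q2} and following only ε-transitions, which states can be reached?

Begin with {q2}.
ε-move q2 → q4; add q4.

{q2, q4}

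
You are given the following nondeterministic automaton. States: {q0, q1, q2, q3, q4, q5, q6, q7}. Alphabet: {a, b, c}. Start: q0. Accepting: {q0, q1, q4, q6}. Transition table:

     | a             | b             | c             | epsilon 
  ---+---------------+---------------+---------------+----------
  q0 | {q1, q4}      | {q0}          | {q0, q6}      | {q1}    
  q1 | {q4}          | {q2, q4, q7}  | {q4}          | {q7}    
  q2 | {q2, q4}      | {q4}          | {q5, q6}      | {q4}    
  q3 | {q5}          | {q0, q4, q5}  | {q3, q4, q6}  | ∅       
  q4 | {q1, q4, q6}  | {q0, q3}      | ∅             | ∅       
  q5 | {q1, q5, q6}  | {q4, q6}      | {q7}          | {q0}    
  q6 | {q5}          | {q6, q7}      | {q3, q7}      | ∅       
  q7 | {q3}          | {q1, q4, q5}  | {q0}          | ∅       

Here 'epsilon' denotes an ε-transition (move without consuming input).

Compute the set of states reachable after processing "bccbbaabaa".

{q0, q1, q2, q3, q4, q5, q6, q7}

Start: ε-closure({q0}) = {q0, q1, q7}.
Read 'b': {q0, q1, q7} → {q0, q1, q2, q4, q5, q7}.
Read 'c': {q0, q1, q2, q4, q5, q7} → {q0, q1, q4, q5, q6, q7}.
Read 'c': {q0, q1, q4, q5, q6, q7} → {q0, q1, q3, q4, q6, q7}.
Read 'b': {q0, q1, q3, q4, q6, q7} → {q0, q1, q2, q3, q4, q5, q6, q7}.
Read 'b': {q0, q1, q2, q3, q4, q5, q6, q7} → {q0, q1, q2, q3, q4, q5, q6, q7}.
Read 'a': {q0, q1, q2, q3, q4, q5, q6, q7} → {q0, q1, q2, q3, q4, q5, q6, q7}.
Read 'a': {q0, q1, q2, q3, q4, q5, q6, q7} → {q0, q1, q2, q3, q4, q5, q6, q7}.
Read 'b': {q0, q1, q2, q3, q4, q5, q6, q7} → {q0, q1, q2, q3, q4, q5, q6, q7}.
Read 'a': {q0, q1, q2, q3, q4, q5, q6, q7} → {q0, q1, q2, q3, q4, q5, q6, q7}.
Read 'a': {q0, q1, q2, q3, q4, q5, q6, q7} → {q0, q1, q2, q3, q4, q5, q6, q7}.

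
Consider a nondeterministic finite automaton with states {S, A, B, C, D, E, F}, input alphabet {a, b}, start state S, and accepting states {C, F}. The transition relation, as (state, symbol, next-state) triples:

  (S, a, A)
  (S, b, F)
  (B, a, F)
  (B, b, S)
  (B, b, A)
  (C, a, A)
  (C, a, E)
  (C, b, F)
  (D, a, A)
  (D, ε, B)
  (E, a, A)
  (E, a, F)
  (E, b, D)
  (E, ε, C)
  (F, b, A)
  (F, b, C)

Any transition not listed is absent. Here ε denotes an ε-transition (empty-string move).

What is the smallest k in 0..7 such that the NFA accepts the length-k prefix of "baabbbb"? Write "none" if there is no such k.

Start in {S}.
Read 'b': {S} → {F}.
None of the earlier sets intersect F, but {F} does.

1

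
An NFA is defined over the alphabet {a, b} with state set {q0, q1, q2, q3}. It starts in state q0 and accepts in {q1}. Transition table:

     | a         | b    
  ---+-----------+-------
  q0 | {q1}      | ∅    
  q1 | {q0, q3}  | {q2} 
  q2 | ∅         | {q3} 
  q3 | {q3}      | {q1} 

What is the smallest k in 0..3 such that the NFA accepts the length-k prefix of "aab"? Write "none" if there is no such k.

1

Start in {q0}.
Read 'a': q0→{q1}; now {q1}.
None of the earlier sets intersect F, but {q1} does.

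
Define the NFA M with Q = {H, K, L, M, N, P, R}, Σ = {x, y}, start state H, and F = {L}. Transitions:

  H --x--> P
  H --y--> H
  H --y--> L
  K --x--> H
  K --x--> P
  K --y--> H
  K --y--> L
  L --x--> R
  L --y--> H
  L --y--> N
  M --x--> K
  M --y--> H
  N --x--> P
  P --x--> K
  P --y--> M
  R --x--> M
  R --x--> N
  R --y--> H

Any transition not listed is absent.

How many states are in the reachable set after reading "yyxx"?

Start in {H}.
Read 'y': H→{H, L}; now {H, L}.
Read 'y': H→{H, L}, L→{H, N}; now {H, L, N}.
Read 'x': H→{P}, L→{R}, N→{P}; now {P, R}.
Read 'x': P→{K}, R→{M, N}; now {K, M, N}.
That set has 3 states.

3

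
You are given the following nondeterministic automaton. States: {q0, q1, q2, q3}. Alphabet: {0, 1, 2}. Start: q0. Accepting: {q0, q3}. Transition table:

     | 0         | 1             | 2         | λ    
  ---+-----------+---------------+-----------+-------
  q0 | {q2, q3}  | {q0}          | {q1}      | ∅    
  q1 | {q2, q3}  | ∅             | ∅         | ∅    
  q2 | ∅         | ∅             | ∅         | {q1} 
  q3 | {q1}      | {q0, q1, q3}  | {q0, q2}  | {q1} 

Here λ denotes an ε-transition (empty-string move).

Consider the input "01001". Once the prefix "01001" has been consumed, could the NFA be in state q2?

Start in {q0}.
Read '0': q0→{q2, q3}; union {q2, q3}; ε-closure = {q1, q2, q3}.
Read '1': q1→∅, q2→∅, q3→{q0, q1, q3}; now {q0, q1, q3}.
Read '0': q0→{q2, q3}, q1→{q2, q3}, q3→{q1}; now {q1, q2, q3}.
Read '0': q1→{q2, q3}, q2→∅, q3→{q1}; now {q1, q2, q3}.
Read '1': q1→∅, q2→∅, q3→{q0, q1, q3}; now {q0, q1, q3}.
State q2 is not in {q0, q1, q3}.

No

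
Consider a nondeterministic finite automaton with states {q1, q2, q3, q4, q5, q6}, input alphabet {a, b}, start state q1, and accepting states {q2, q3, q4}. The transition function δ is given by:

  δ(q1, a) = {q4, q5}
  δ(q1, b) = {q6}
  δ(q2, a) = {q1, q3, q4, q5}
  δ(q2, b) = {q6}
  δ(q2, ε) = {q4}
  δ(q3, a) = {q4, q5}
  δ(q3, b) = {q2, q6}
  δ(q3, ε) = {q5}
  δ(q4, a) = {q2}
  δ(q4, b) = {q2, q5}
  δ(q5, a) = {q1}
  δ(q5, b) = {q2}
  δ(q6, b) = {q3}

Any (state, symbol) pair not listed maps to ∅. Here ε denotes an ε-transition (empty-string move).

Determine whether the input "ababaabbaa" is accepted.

Yes

Start in {q1}.
Read 'a': {q1} → {q4, q5}.
Read 'b': {q4, q5} → {q2, q4, q5}.
Read 'a': {q2, q4, q5} → {q1, q2, q3, q4, q5}.
Read 'b': {q1, q2, q3, q4, q5} → {q2, q4, q5, q6}.
Read 'a': {q2, q4, q5, q6} → {q1, q2, q3, q4, q5}.
Read 'a': {q1, q2, q3, q4, q5} → {q1, q2, q3, q4, q5}.
Read 'b': {q1, q2, q3, q4, q5} → {q2, q4, q5, q6}.
Read 'b': {q2, q4, q5, q6} → {q2, q3, q4, q5, q6}.
Read 'a': {q2, q3, q4, q5, q6} → {q1, q2, q3, q4, q5}.
Read 'a': {q1, q2, q3, q4, q5} → {q1, q2, q3, q4, q5}.
The final set {q1, q2, q3, q4, q5} contains the accepting states q2, q3, q4.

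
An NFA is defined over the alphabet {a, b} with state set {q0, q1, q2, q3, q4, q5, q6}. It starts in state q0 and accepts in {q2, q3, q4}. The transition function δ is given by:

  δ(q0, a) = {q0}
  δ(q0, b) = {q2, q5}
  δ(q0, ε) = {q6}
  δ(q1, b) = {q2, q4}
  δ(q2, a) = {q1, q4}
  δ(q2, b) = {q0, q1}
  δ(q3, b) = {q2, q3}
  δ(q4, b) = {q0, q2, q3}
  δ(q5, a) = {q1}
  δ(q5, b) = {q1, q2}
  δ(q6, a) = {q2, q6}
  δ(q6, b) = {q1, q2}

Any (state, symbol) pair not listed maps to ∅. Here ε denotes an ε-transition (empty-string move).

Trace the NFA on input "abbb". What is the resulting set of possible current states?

Start: ε-closure({q0}) = {q0, q6}.
Read 'a': {q0, q6} → {q0, q2, q6}.
Read 'b': {q0, q2, q6} → {q0, q1, q2, q5, q6}.
Read 'b': {q0, q1, q2, q5, q6} → {q0, q1, q2, q4, q5, q6}.
Read 'b': {q0, q1, q2, q4, q5, q6} → {q0, q1, q2, q3, q4, q5, q6}.

{q0, q1, q2, q3, q4, q5, q6}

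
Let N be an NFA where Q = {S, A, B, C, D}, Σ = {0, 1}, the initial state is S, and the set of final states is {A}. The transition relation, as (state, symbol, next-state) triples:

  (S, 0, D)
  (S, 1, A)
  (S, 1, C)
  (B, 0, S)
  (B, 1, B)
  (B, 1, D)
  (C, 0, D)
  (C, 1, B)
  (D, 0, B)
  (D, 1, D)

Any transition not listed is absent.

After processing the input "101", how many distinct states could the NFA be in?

1

Start in {S}.
Read '1': {S} → {A, C}.
Read '0': {A, C} → {D}.
Read '1': {D} → {D}.
That set has 1 state.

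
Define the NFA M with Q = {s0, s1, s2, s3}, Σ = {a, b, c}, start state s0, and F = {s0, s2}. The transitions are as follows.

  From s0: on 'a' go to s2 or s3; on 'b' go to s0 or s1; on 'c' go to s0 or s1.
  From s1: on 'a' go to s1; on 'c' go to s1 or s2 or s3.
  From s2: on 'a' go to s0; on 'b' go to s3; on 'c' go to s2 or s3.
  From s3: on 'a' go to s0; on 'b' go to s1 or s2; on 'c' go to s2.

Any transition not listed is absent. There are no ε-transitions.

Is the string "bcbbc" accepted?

Yes

Start in {s0}.
Read 'b': {s0} → {s0, s1}.
Read 'c': {s0, s1} → {s0, s1, s2, s3}.
Read 'b': {s0, s1, s2, s3} → {s0, s1, s2, s3}.
Read 'b': {s0, s1, s2, s3} → {s0, s1, s2, s3}.
Read 'c': {s0, s1, s2, s3} → {s0, s1, s2, s3}.
The final set {s0, s1, s2, s3} contains the accepting states s0, s2.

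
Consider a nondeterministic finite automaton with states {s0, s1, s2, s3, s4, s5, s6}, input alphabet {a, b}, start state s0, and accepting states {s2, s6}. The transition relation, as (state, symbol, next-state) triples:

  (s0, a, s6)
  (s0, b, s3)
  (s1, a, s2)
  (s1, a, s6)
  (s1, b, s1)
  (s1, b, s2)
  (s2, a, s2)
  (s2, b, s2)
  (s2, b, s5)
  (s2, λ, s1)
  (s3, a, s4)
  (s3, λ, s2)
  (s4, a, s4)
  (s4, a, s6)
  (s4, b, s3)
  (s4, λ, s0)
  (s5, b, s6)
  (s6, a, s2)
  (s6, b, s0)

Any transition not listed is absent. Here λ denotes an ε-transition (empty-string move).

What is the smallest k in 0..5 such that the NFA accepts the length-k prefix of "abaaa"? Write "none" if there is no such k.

Start in {s0}.
Read 'a': s0→{s6}; now {s6}.
None of the earlier sets intersect F, but {s6} does.

1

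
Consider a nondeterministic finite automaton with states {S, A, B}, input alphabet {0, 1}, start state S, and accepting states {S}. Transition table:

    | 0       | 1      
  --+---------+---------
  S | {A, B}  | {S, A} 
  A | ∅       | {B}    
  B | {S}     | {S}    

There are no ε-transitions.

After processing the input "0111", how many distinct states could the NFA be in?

Start in {S}.
Read '0': {S} → {A, B}.
Read '1': {A, B} → {S, B}.
Read '1': {S, B} → {S, A}.
Read '1': {S, A} → {S, A, B}.
That set has 3 states.

3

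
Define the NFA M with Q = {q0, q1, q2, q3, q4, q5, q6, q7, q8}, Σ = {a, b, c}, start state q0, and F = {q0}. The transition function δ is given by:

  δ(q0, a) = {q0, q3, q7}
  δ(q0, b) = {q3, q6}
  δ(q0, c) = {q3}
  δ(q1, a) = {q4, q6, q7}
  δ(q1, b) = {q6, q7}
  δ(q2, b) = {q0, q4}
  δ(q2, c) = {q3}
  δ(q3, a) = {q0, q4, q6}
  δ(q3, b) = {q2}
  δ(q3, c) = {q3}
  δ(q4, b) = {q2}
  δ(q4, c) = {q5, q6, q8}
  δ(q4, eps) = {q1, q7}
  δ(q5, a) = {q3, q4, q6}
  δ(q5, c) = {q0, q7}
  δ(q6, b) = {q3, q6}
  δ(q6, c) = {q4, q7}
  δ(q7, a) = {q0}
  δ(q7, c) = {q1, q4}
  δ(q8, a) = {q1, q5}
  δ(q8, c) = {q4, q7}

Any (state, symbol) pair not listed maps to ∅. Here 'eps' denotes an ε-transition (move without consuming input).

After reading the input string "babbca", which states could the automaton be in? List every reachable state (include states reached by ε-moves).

{q0, q1, q3, q4, q5, q6, q7}

Start in {q0}.
Read 'b': {q0} → {q3, q6}.
Read 'a': {q3, q6} → {q0, q1, q4, q6, q7}.
Read 'b': {q0, q1, q4, q6, q7} → {q2, q3, q6, q7}.
Read 'b': {q2, q3, q6, q7} → {q0, q1, q2, q3, q4, q6, q7}.
Read 'c': {q0, q1, q2, q3, q4, q6, q7} → {q1, q3, q4, q5, q6, q7, q8}.
Read 'a': {q1, q3, q4, q5, q6, q7, q8} → {q0, q1, q3, q4, q5, q6, q7}.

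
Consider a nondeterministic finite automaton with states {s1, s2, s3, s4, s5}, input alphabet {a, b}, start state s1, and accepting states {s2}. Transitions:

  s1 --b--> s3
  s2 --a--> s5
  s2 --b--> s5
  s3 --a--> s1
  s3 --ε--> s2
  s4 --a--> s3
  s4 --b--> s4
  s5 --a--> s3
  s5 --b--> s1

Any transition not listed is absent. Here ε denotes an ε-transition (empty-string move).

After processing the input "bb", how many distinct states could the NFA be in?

Start in {s1}.
Read 'b': s1→{s3}; union {s3}; ε-closure = {s2, s3}.
Read 'b': s2→{s5}, s3→∅; now {s5}.
That set has 1 state.

1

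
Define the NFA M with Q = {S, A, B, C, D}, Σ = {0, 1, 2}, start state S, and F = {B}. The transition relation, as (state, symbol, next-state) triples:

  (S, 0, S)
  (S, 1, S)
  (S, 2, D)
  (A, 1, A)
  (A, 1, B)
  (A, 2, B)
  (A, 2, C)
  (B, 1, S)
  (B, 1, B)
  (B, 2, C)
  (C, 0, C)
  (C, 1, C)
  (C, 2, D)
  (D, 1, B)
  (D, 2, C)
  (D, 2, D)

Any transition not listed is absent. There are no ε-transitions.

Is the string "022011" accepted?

No

Start in {S}.
Read '0': S→{S}; now {S}.
Read '2': S→{D}; now {D}.
Read '2': D→{C, D}; now {C, D}.
Read '0': C→{C}, D→∅; now {C}.
Read '1': C→{C}; now {C}.
Read '1': C→{C}; now {C}.
The final set {C} contains no accepting state.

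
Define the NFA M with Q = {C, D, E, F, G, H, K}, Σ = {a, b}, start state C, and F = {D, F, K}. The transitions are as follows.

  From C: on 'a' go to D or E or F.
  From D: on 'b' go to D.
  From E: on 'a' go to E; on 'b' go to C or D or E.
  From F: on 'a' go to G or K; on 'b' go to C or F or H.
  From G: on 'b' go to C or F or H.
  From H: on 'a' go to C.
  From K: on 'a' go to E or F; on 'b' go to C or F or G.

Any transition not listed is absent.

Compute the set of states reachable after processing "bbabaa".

Start in {C}.
Read 'b': {C} → ∅.
The set is empty and remains empty for the remaining 5 symbols.

∅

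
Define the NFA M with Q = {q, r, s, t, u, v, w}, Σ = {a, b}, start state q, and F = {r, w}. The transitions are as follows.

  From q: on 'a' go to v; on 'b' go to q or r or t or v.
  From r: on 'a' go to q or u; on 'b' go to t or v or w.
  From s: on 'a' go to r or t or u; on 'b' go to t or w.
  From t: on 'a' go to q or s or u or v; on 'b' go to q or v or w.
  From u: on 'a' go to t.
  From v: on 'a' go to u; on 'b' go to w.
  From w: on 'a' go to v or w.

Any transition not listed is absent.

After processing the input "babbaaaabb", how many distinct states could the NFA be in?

5

Start in {q}.
Read 'b': {q} → {q, r, t, v}.
Read 'a': {q, r, t, v} → {q, s, u, v}.
Read 'b': {q, s, u, v} → {q, r, t, v, w}.
Read 'b': {q, r, t, v, w} → {q, r, t, v, w}.
Read 'a': {q, r, t, v, w} → {q, s, u, v, w}.
Read 'a': {q, s, u, v, w} → {r, t, u, v, w}.
Read 'a': {r, t, u, v, w} → {q, s, t, u, v, w}.
Read 'a': {q, s, t, u, v, w} → {q, r, s, t, u, v, w}.
Read 'b': {q, r, s, t, u, v, w} → {q, r, t, v, w}.
Read 'b': {q, r, t, v, w} → {q, r, t, v, w}.
That set has 5 states.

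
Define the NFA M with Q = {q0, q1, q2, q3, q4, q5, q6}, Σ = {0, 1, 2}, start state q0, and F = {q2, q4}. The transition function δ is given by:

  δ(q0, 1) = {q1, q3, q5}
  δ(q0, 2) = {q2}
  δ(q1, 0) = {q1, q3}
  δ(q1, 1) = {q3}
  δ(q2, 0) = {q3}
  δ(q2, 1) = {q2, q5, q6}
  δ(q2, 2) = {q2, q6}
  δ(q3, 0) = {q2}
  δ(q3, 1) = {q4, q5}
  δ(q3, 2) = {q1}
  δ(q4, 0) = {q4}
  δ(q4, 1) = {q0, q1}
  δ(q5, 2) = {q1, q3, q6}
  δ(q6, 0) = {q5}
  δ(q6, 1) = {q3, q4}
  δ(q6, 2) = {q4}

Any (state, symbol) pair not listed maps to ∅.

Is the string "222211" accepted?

Start in {q0}.
Read '2': q0→{q2}; now {q2}.
Read '2': q2→{q2, q6}; now {q2, q6}.
Read '2': q2→{q2, q6}, q6→{q4}; now {q2, q4, q6}.
Read '2': q2→{q2, q6}, q4→∅, q6→{q4}; now {q2, q4, q6}.
Read '1': q2→{q2, q5, q6}, q4→{q0, q1}, q6→{q3, q4}; now {q0, q1, q2, q3, q4, q5, q6}.
Read '1': q0→{q1, q3, q5}, q1→{q3}, q2→{q2, q5, q6}, q3→{q4, q5}, q4→{q0, q1}, q5→∅, q6→{q3, q4}; now {q0, q1, q2, q3, q4, q5, q6}.
The final set {q0, q1, q2, q3, q4, q5, q6} contains the accepting states q2, q4.

Yes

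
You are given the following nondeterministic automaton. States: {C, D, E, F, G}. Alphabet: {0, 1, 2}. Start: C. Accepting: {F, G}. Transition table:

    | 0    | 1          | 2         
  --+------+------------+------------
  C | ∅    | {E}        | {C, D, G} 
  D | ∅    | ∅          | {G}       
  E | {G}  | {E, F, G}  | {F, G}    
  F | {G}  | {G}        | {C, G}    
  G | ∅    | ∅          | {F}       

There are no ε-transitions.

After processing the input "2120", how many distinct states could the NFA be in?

1

Start in {C}.
Read '2': {C} → {C, D, G}.
Read '1': {C, D, G} → {E}.
Read '2': {E} → {F, G}.
Read '0': {F, G} → {G}.
That set has 1 state.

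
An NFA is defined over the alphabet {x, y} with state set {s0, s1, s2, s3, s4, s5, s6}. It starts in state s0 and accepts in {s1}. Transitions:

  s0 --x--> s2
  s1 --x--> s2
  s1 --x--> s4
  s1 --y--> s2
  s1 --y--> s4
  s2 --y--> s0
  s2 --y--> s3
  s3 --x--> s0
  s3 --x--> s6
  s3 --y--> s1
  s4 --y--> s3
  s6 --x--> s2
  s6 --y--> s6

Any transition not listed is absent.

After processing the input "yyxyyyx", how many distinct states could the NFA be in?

0

Start in {s0}.
Read 'y': {s0} → ∅.
The set is empty and remains empty for the remaining 6 symbols.
That set has 0 states.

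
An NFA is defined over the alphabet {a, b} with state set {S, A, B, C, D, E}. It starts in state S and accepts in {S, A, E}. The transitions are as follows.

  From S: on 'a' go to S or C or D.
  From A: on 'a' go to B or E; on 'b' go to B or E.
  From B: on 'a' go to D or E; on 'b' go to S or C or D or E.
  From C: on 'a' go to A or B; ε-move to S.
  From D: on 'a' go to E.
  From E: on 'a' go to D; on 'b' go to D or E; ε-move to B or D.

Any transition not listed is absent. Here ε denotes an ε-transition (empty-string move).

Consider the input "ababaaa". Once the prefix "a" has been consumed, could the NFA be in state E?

Start in {S}.
Read 'a': {S} → {S, C, D}.
State E is not in {S, C, D}.

No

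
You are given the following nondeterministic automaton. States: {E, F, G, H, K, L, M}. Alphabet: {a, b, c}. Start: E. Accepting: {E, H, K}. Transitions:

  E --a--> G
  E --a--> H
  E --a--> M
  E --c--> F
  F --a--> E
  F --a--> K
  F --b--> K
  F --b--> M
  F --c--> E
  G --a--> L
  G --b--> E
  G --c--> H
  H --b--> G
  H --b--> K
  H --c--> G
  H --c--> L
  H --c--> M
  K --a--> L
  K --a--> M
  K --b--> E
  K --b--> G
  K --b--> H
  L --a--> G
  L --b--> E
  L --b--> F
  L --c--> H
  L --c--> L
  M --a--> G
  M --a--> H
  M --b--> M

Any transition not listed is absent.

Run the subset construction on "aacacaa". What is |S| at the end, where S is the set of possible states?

Start in {E}.
Read 'a': E→{G, H, M}; now {G, H, M}.
Read 'a': G→{L}, H→∅, M→{G, H}; now {G, H, L}.
Read 'c': G→{H}, H→{G, L, M}, L→{H, L}; now {G, H, L, M}.
Read 'a': G→{L}, H→∅, L→{G}, M→{G, H}; now {G, H, L}.
Read 'c': G→{H}, H→{G, L, M}, L→{H, L}; now {G, H, L, M}.
Read 'a': G→{L}, H→∅, L→{G}, M→{G, H}; now {G, H, L}.
Read 'a': G→{L}, H→∅, L→{G}; now {G, L}.
That set has 2 states.

2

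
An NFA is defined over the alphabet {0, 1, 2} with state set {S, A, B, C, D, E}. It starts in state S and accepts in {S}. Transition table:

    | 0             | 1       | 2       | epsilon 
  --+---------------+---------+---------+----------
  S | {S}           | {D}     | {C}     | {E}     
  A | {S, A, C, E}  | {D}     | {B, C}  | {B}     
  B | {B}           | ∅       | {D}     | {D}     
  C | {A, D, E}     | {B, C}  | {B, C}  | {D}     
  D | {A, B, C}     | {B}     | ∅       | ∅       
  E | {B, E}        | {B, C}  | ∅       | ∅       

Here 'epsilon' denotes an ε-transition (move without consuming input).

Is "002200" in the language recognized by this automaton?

Start: ε-closure({S}) = {S, E}.
Read '0': S→{S}, E→{B, E}; union {S, B, E}; ε-closure = {S, B, D, E}.
Read '0': S→{S}, B→{B}, D→{A, B, C}, E→{B, E}; union {S, A, B, C, E}; ε-closure = {S, A, B, C, D, E}.
Read '2': S→{C}, A→{B, C}, B→{D}, C→{B, C}, D→∅, E→∅; now {B, C, D}.
Read '2': B→{D}, C→{B, C}, D→∅; now {B, C, D}.
Read '0': B→{B}, C→{A, D, E}, D→{A, B, C}; now {A, B, C, D, E}.
Read '0': A→{S, A, C, E}, B→{B}, C→{A, D, E}, D→{A, B, C}, E→{B, E}; now {S, A, B, C, D, E}.
The final set {S, A, B, C, D, E} contains the accepting state S.

Yes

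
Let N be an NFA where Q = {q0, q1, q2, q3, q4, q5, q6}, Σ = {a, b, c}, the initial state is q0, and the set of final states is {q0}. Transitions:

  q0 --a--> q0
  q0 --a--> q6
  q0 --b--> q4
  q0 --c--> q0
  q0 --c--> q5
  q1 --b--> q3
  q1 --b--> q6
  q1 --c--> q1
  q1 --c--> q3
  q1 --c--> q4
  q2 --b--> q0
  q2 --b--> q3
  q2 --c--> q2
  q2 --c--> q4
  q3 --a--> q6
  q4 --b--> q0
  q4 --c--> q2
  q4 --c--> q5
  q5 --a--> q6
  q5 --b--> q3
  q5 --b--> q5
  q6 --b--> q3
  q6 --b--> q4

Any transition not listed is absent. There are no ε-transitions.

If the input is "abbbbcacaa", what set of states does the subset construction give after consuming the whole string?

{q0, q6}

Start in {q0}.
Read 'a': q0→{q0, q6}; now {q0, q6}.
Read 'b': q0→{q4}, q6→{q3, q4}; now {q3, q4}.
Read 'b': q3→∅, q4→{q0}; now {q0}.
Read 'b': q0→{q4}; now {q4}.
Read 'b': q4→{q0}; now {q0}.
Read 'c': q0→{q0, q5}; now {q0, q5}.
Read 'a': q0→{q0, q6}, q5→{q6}; now {q0, q6}.
Read 'c': q0→{q0, q5}, q6→∅; now {q0, q5}.
Read 'a': q0→{q0, q6}, q5→{q6}; now {q0, q6}.
Read 'a': q0→{q0, q6}, q6→∅; now {q0, q6}.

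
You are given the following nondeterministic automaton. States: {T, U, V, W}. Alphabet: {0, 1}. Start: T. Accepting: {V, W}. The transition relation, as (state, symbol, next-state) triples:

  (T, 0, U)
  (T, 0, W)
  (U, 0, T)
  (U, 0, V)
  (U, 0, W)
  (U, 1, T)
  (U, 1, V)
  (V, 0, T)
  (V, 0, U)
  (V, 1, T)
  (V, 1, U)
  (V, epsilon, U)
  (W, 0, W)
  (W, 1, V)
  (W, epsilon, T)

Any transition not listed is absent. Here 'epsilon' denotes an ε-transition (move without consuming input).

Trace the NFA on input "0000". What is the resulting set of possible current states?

{T, U, V, W}

Start in {T}.
Read '0': T→{U, W}; union {U, W}; ε-closure = {T, U, W}.
Read '0': T→{U, W}, U→{T, V, W}, W→{W}; now {T, U, V, W}.
Read '0': T→{U, W}, U→{T, V, W}, V→{T, U}, W→{W}; now {T, U, V, W}.
Read '0': T→{U, W}, U→{T, V, W}, V→{T, U}, W→{W}; now {T, U, V, W}.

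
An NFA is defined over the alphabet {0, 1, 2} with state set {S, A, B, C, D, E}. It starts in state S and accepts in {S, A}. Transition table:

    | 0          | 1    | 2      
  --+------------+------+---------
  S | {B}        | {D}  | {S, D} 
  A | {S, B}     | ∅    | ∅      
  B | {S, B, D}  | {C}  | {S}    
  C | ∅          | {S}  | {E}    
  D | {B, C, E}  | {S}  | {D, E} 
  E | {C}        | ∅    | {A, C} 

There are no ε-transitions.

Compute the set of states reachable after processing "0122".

{A, C}

Start in {S}.
Read '0': {S} → {B}.
Read '1': {B} → {C}.
Read '2': {C} → {E}.
Read '2': {E} → {A, C}.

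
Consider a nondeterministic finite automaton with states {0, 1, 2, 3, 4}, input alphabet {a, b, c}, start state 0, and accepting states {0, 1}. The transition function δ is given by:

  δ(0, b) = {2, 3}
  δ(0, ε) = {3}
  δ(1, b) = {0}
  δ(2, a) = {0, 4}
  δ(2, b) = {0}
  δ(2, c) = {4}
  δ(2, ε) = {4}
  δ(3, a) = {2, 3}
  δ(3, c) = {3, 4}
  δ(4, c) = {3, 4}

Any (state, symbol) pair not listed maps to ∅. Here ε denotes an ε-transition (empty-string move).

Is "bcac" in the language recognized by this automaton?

No

Start: ε-closure({0}) = {0, 3}.
Read 'b': {0, 3} → {2, 3, 4}.
Read 'c': {2, 3, 4} → {3, 4}.
Read 'a': {3, 4} → {2, 3, 4}.
Read 'c': {2, 3, 4} → {3, 4}.
The final set {3, 4} contains no accepting state.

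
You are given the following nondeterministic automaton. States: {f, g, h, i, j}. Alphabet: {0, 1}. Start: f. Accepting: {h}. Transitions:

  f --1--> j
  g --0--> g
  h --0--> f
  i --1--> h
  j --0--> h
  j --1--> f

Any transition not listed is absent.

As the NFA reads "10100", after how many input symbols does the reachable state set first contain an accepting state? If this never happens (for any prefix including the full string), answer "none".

2

Start in {f}.
Read '1': {f} → {j}.
Read '0': {j} → {h}.
None of the earlier sets intersect F, but {h} does.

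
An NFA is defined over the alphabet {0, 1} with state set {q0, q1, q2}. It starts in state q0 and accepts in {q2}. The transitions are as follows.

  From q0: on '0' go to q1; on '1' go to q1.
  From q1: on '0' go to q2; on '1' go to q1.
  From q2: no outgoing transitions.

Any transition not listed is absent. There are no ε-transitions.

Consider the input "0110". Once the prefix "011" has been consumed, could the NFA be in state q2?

No

Start in {q0}.
Read '0': q0→{q1}; now {q1}.
Read '1': q1→{q1}; now {q1}.
Read '1': q1→{q1}; now {q1}.
State q2 is not in {q1}.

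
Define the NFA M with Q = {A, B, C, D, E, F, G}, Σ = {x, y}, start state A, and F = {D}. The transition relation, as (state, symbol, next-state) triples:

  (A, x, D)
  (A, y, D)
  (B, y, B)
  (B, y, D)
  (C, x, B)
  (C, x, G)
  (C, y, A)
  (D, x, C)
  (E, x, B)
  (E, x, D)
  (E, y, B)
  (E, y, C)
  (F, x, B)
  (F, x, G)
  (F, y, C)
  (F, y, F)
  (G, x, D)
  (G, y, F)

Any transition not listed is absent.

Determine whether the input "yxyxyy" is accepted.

No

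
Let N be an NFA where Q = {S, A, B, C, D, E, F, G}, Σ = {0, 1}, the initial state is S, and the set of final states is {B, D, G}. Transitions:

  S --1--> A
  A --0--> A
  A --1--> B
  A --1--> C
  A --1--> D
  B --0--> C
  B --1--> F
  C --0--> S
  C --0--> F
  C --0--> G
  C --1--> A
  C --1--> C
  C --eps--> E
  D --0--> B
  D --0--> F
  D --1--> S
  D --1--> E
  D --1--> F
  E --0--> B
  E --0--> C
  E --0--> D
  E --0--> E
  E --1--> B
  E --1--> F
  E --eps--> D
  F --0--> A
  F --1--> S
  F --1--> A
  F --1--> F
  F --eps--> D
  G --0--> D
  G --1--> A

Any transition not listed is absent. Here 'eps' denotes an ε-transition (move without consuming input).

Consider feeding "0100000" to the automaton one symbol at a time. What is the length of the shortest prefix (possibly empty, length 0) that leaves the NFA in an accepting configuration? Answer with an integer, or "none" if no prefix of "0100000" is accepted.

none

Start in {S}.
Read '0': S→∅; now ∅.
The set is empty and remains empty for the remaining 6 symbols.
No reachable set along the way intersects F.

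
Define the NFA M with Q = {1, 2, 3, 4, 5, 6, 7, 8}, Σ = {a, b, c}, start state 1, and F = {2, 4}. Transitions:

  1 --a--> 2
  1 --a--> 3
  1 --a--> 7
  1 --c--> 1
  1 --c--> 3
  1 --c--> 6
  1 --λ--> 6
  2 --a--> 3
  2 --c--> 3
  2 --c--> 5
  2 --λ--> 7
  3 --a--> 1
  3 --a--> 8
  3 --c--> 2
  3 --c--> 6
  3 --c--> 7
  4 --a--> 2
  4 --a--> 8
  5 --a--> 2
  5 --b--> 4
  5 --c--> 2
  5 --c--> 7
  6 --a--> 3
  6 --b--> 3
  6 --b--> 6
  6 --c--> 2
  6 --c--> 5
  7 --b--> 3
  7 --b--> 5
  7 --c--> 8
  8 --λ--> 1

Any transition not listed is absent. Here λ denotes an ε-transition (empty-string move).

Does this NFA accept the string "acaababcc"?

Start: ε-closure({1}) = {1, 6}.
Read 'a': 1→{2, 3, 7}, 6→{3}; now {2, 3, 7}.
Read 'c': 2→{3, 5}, 3→{2, 6, 7}, 7→{8}; union {2, 3, 5, 6, 7, 8}; ε-closure = {1, 2, 3, 5, 6, 7, 8}.
Read 'a': 1→{2, 3, 7}, 2→{3}, 3→{1, 8}, 5→{2}, 6→{3}, 7→∅, 8→∅; union {1, 2, 3, 7, 8}; ε-closure = {1, 2, 3, 6, 7, 8}.
Read 'a': 1→{2, 3, 7}, 2→{3}, 3→{1, 8}, 6→{3}, 7→∅, 8→∅; union {1, 2, 3, 7, 8}; ε-closure = {1, 2, 3, 6, 7, 8}.
Read 'b': 1→∅, 2→∅, 3→∅, 6→{3, 6}, 7→{3, 5}, 8→∅; now {3, 5, 6}.
Read 'a': 3→{1, 8}, 5→{2}, 6→{3}; union {1, 2, 3, 8}; ε-closure = {1, 2, 3, 6, 7, 8}.
Read 'b': 1→∅, 2→∅, 3→∅, 6→{3, 6}, 7→{3, 5}, 8→∅; now {3, 5, 6}.
Read 'c': 3→{2, 6, 7}, 5→{2, 7}, 6→{2, 5}; now {2, 5, 6, 7}.
Read 'c': 2→{3, 5}, 5→{2, 7}, 6→{2, 5}, 7→{8}; union {2, 3, 5, 7, 8}; ε-closure = {1, 2, 3, 5, 6, 7, 8}.
The final set {1, 2, 3, 5, 6, 7, 8} contains the accepting state 2.

Yes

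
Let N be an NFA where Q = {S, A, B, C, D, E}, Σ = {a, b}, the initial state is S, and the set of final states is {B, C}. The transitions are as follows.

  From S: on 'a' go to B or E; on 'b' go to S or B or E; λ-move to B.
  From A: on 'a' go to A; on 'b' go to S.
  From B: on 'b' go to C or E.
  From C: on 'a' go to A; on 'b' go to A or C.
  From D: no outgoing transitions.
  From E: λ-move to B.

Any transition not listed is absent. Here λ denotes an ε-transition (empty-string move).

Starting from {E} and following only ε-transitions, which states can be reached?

Begin with {E}.
ε-move E → B; add B.

{B, E}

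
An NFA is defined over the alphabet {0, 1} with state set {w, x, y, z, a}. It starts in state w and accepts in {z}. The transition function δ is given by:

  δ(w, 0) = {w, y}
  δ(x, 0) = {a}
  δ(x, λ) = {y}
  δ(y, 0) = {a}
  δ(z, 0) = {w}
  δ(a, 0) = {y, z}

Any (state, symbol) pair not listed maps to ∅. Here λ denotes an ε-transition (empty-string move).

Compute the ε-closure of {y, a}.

Begin with {y, a}.
No ε-moves leave this set, so the closure equals the set itself.

{y, a}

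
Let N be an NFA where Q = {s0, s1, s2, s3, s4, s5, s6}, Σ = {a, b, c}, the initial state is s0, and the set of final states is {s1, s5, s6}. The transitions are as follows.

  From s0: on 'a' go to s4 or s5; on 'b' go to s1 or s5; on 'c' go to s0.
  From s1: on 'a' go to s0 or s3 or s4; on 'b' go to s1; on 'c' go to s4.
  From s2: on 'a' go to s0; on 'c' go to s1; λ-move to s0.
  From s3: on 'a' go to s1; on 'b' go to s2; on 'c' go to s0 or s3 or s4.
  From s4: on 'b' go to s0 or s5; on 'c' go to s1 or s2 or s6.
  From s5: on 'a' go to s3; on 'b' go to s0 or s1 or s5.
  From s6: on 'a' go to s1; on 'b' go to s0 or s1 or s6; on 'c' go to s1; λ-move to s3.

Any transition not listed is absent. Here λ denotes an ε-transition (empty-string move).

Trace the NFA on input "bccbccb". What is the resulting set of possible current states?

{s0, s1, s2, s3, s5, s6}

Start in {s0}.
Read 'b': s0→{s1, s5}; now {s1, s5}.
Read 'c': s1→{s4}, s5→∅; now {s4}.
Read 'c': s4→{s1, s2, s6}; union {s1, s2, s6}; ε-closure = {s0, s1, s2, s3, s6}.
Read 'b': s0→{s1, s5}, s1→{s1}, s2→∅, s3→{s2}, s6→{s0, s1, s6}; union {s0, s1, s2, s5, s6}; ε-closure = {s0, s1, s2, s3, s5, s6}.
Read 'c': s0→{s0}, s1→{s4}, s2→{s1}, s3→{s0, s3, s4}, s5→∅, s6→{s1}; now {s0, s1, s3, s4}.
Read 'c': s0→{s0}, s1→{s4}, s3→{s0, s3, s4}, s4→{s1, s2, s6}; now {s0, s1, s2, s3, s4, s6}.
Read 'b': s0→{s1, s5}, s1→{s1}, s2→∅, s3→{s2}, s4→{s0, s5}, s6→{s0, s1, s6}; union {s0, s1, s2, s5, s6}; ε-closure = {s0, s1, s2, s3, s5, s6}.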